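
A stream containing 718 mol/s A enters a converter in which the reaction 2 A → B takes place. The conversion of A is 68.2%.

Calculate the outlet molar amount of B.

245 mol/s

A reacted = 0.682 × 718 = 489.7 mol/s; ν_A = −2, so ξ = 489.7/2 = 244.8 mol/s.
Outlet amounts (n = n₀ + ν ξ):
  A: 718 − 2(244.8) = 228.3
  B: 0 + 1(244.8) = 244.8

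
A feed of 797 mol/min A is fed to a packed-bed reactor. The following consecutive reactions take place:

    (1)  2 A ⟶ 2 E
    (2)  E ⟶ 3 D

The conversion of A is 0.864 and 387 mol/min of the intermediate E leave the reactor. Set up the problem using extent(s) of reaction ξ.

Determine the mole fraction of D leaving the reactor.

Conversion of A: A consumed = 2ξ₁ = 0.864 × 797 → ξ₁ = 344.3 mol/min.
E balance: n_E = 0 + 2ξ₁ − 1ξ₂ = 387 → ξ₂ = (2·344.3 − 387)/1 = 301.6 mol/min.
Outlet amounts (n = n₀ + Σ ν·ξ):
  A: 797 − 2(344.3) = 108.4
  E: 0 + 2(344.3) − 1(301.6) = 387
  D: 0 + 3(301.6) = 904.8
Total out = 1400 mol/min; y_D = 904.8 / 1400 = 0.6462.

0.646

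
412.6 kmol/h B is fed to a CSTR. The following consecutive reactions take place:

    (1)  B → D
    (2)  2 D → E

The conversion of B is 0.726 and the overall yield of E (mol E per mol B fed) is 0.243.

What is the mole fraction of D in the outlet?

0.317

Conversion of B: B consumed = 1ξ₁ = 0.726 × 412.6 → ξ₁ = 299.5 kmol/h.
Yield of E: 1ξ₂ / 412.6 = 0.243 → ξ₂ = 100.3 kmol/h.
Outlet amounts (n = n₀ + Σ ν·ξ):
  B: 412.6 − 1(299.5) = 113.1
  D: 0 + 1(299.5) − 2(100.3) = 99.02
  E: 0 + 1(100.3) = 100.3
Total out = 312.3 kmol/h; y_D = 99.02 / 312.3 = 0.317.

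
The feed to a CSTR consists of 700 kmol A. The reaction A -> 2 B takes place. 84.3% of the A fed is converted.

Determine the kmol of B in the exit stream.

A reacted = 0.843 × 700 = 590.1 kmol; ν_A = −1, so ξ = 590.1/1 = 590.1 kmol.
Outlet amounts (n = n₀ + ν ξ):
  A: 700 − 1(590.1) = 109.9
  B: 0 + 2(590.1) = 1180

1180 kmol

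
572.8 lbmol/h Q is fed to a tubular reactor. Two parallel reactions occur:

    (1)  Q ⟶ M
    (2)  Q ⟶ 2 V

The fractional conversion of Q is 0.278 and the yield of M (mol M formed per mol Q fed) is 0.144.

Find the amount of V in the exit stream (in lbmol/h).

154 lbmol/h

Yield of M: 1ξ₁ / 572.8 = 0.144 → ξ₁ = 82.48 lbmol/h.
Conversion of Q: 1ξ₁ + 1ξ₂ = 0.278 × 572.8 = 159.2 → ξ₂ = 76.76 lbmol/h.
Outlet amounts (n = n₀ + Σ ν·ξ):
  Q: 572.8 − 1(82.48) − 1(76.76) = 413.6
  M: 0 + 1(82.48) = 82.48
  V: 0 + 2(76.76) = 153.5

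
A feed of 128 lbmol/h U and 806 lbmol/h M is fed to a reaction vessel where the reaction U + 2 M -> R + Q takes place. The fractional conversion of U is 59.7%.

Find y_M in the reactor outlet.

U reacted = 0.597 × 128 = 76.42 lbmol/h; ν_U = −1, so ξ = 76.42/1 = 76.42 lbmol/h.
Outlet amounts (n = n₀ + ν ξ):
  U: 128 − 1(76.42) = 51.58
  M: 806 − 2(76.42) = 653.2
  R: 0 + 1(76.42) = 76.42
  Q: 0 + 1(76.42) = 76.42
Total out = 857.6 lbmol/h; y_M = 653.2 / 857.6 = 0.7616.

0.762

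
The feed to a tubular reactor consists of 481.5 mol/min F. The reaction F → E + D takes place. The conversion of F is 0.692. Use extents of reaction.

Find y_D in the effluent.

0.409

F reacted = 0.692 × 481.5 = 333.2 mol/min; ν_F = −1, so ξ = 333.2/1 = 333.2 mol/min.
Outlet amounts (n = n₀ + ν ξ):
  F: 481.5 − 1(333.2) = 148.3
  E: 0 + 1(333.2) = 333.2
  D: 0 + 1(333.2) = 333.2
Total out = 814.7 mol/min; y_D = 333.2 / 814.7 = 0.409.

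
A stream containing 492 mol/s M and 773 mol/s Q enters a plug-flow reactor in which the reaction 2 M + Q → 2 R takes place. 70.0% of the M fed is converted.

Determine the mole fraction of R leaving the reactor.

M reacted = 0.7 × 492 = 344.4 mol/s; ν_M = −2, so ξ = 344.4/2 = 172.2 mol/s.
Outlet amounts (n = n₀ + ν ξ):
  M: 492 − 2(172.2) = 147.6
  Q: 773 − 1(172.2) = 600.8
  R: 0 + 2(172.2) = 344.4
Total out = 1093 mol/s; y_R = 344.4 / 1093 = 0.3152.

0.315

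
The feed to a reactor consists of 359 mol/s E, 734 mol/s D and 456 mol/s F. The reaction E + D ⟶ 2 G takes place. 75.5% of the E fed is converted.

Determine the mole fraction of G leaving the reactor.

0.35

E reacted = 0.755 × 359 = 271 mol/s; ν_E = −1, so ξ = 271/1 = 271 mol/s.
Outlet amounts (n = n₀ + ν ξ):
  E: 359 − 1(271) = 87.95
  D: 734 − 1(271) = 463
  G: 0 + 2(271) = 542.1
  F: 456 (inert)
Total out = 1549 mol/s; y_G = 542.1 / 1549 = 0.35.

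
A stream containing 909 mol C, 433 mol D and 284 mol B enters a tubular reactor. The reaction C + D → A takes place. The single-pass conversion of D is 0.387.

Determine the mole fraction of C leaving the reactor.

D reacted = 0.387 × 433 = 167.6 mol; ν_D = −1, so ξ = 167.6/1 = 167.6 mol.
Outlet amounts (n = n₀ + ν ξ):
  C: 909 − 1(167.6) = 741.4
  D: 433 − 1(167.6) = 265.4
  A: 0 + 1(167.6) = 167.6
  B: 284 (inert)
Total out = 1458 mol; y_C = 741.4 / 1458 = 0.5084.

0.508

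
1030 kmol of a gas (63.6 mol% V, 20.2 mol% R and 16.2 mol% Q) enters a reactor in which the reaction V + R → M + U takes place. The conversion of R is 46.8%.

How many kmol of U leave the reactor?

R reacted = 0.468 × 208.1 = 97.37 kmol; ν_R = −1, so ξ = 97.37/1 = 97.37 kmol.
Outlet amounts (n = n₀ + ν ξ):
  V: 655.1 − 1(97.37) = 557.7
  R: 208.1 − 1(97.37) = 110.7
  M: 0 + 1(97.37) = 97.37
  U: 0 + 1(97.37) = 97.37
  Q: 166.9 (inert)

97.4 kmol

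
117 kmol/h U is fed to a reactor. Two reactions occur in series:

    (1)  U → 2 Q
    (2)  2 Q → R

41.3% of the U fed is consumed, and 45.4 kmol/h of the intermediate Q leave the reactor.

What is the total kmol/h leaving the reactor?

140 kmol/h

Conversion of U: U consumed = 1ξ₁ = 0.413 × 117 → ξ₁ = 48.32 kmol/h.
Q balance: n_Q = 0 + 2ξ₁ − 2ξ₂ = 45.4 → ξ₂ = (2·48.32 − 45.4)/2 = 25.62 kmol/h.
Outlet amounts (n = n₀ + Σ ν·ξ):
  U: 117 − 1(48.32) = 68.68
  Q: 0 + 2(48.32) − 2(25.62) = 45.4
  R: 0 + 1(25.62) = 25.62
Total out = 68.68 + 45.4 + 25.62 = 139.7 kmol/h.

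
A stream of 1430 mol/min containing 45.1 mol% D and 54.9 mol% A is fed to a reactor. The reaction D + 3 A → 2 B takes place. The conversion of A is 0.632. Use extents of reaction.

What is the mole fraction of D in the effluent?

0.436

A reacted = 0.632 × 785.1 = 496.2 mol/min; ν_A = −3, so ξ = 496.2/3 = 165.4 mol/min.
Outlet amounts (n = n₀ + ν ξ):
  D: 644.9 − 1(165.4) = 479.5
  A: 785.1 − 3(165.4) = 288.9
  B: 0 + 2(165.4) = 330.8
Total out = 1099 mol/min; y_D = 479.5 / 1099 = 0.4363.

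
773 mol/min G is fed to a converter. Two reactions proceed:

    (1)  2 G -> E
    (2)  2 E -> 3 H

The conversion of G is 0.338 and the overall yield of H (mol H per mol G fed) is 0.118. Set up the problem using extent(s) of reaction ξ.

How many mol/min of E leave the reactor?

Conversion of G: G consumed = 2ξ₁ = 0.338 × 773 → ξ₁ = 130.6 mol/min.
Yield of H: 3ξ₂ / 773 = 0.118 → ξ₂ = 30.4 mol/min.
Outlet amounts (n = n₀ + Σ ν·ξ):
  G: 773 − 2(130.6) = 511.7
  E: 0 + 1(130.6) − 2(30.4) = 69.83
  H: 0 + 3(30.4) = 91.21

69.8 mol/min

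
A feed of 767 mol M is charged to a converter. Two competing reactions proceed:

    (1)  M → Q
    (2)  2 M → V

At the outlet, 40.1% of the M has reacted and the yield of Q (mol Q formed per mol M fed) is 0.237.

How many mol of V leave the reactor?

Yield of Q: 1ξ₁ / 767 = 0.237 → ξ₁ = 181.8 mol.
Conversion of M: 1ξ₁ + 2ξ₂ = 0.401 × 767 = 307.6 → ξ₂ = 62.89 mol.
Outlet amounts (n = n₀ + Σ ν·ξ):
  M: 767 − 1(181.8) − 2(62.89) = 459.4
  Q: 0 + 1(181.8) = 181.8
  V: 0 + 1(62.89) = 62.89

62.9 mol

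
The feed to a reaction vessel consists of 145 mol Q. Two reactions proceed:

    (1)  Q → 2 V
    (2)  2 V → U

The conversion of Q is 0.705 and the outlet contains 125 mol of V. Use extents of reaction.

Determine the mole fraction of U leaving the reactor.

0.191

Conversion of Q: Q consumed = 1ξ₁ = 0.705 × 145 → ξ₁ = 102.2 mol.
V balance: n_V = 0 + 2ξ₁ − 2ξ₂ = 125 → ξ₂ = (2·102.2 − 125)/2 = 39.72 mol.
Outlet amounts (n = n₀ + Σ ν·ξ):
  Q: 145 − 1(102.2) = 42.78
  V: 0 + 2(102.2) − 2(39.72) = 125
  U: 0 + 1(39.72) = 39.72
Total out = 207.5 mol; y_U = 39.72 / 207.5 = 0.1914.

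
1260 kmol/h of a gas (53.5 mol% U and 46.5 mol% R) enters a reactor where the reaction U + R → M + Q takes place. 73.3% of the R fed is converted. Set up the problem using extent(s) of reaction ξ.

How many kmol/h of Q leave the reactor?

429 kmol/h

R reacted = 0.733 × 585.9 = 429.5 kmol/h; ν_R = −1, so ξ = 429.5/1 = 429.5 kmol/h.
Outlet amounts (n = n₀ + ν ξ):
  U: 674.1 − 1(429.5) = 244.6
  R: 585.9 − 1(429.5) = 156.4
  M: 0 + 1(429.5) = 429.5
  Q: 0 + 1(429.5) = 429.5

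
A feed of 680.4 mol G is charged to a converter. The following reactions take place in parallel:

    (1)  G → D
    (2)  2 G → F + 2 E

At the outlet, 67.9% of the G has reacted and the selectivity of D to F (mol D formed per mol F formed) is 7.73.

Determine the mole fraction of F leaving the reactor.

Conversion of G: G consumed = 0.679 × 680.4 = 462 mol = 1ξ₁ + 2ξ₂.
Selectivity: 1ξ₁ / (1ξ₂) = 7.73 → ξ₁ = 7.73 ξ₂.
Substitute: (1·7.73 + 2) ξ₂ = 462 → ξ₂ = 47.48 mol, ξ₁ = 367 mol.
Outlet amounts (n = n₀ + Σ ν·ξ):
  G: 680.4 − 1(367) − 2(47.48) = 218.4
  D: 0 + 1(367) = 367
  F: 0 + 1(47.48) = 47.48
  E: 0 + 2(47.48) = 94.96
Total out = 727.9 mol; y_F = 47.48 / 727.9 = 0.06523.

0.0652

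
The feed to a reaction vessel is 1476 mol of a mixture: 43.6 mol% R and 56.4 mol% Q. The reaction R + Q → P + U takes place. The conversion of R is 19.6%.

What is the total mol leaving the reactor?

1480 mol

R reacted = 0.196 × 643.5 = 126.1 mol; ν_R = −1, so ξ = 126.1/1 = 126.1 mol.
Outlet amounts (n = n₀ + ν ξ):
  R: 643.5 − 1(126.1) = 517.4
  Q: 832.5 − 1(126.1) = 706.3
  P: 0 + 1(126.1) = 126.1
  U: 0 + 1(126.1) = 126.1
Total out = 517.4 + 706.3 + 126.1 + 126.1 = 1476 mol.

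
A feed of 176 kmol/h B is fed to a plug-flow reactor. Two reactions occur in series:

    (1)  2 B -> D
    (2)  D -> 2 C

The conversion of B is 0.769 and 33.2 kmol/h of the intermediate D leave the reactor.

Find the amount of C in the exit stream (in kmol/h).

Conversion of B: B consumed = 2ξ₁ = 0.769 × 176 → ξ₁ = 67.67 kmol/h.
D balance: n_D = 0 + 1ξ₁ − 1ξ₂ = 33.2 → ξ₂ = (1·67.67 − 33.2)/1 = 34.47 kmol/h.
Outlet amounts (n = n₀ + Σ ν·ξ):
  B: 176 − 2(67.67) = 40.66
  D: 0 + 1(67.67) − 1(34.47) = 33.2
  C: 0 + 2(34.47) = 68.94

68.9 kmol/h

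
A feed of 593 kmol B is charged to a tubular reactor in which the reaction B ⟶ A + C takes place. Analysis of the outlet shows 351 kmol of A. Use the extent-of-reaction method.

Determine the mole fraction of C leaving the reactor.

For A: n = n₀ + 1ξ → 351 = 0 + 1ξ, giving ξ = 351 kmol.
Outlet amounts (n = n₀ + ν ξ):
  B: 593 − 1(351) = 242
  A: 0 + 1(351) = 351
  C: 0 + 1(351) = 351
Total out = 944 kmol; y_C = 351 / 944 = 0.3718.

0.372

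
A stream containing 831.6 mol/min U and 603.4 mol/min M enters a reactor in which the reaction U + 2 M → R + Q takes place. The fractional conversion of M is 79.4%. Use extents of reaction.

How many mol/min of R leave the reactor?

240 mol/min

M reacted = 0.794 × 603.4 = 479.1 mol/min; ν_M = −2, so ξ = 479.1/2 = 239.5 mol/min.
Outlet amounts (n = n₀ + ν ξ):
  U: 831.6 − 1(239.5) = 592.1
  M: 603.4 − 2(239.5) = 124.3
  R: 0 + 1(239.5) = 239.5
  Q: 0 + 1(239.5) = 239.5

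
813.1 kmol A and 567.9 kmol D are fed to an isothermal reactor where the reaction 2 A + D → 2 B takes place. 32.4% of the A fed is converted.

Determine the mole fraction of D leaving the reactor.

0.349

A reacted = 0.324 × 813.1 = 263.4 kmol; ν_A = −2, so ξ = 263.4/2 = 131.7 kmol.
Outlet amounts (n = n₀ + ν ξ):
  A: 813.1 − 2(131.7) = 549.7
  D: 567.9 − 1(131.7) = 436.2
  B: 0 + 2(131.7) = 263.4
Total out = 1249 kmol; y_D = 436.2 / 1249 = 0.3491.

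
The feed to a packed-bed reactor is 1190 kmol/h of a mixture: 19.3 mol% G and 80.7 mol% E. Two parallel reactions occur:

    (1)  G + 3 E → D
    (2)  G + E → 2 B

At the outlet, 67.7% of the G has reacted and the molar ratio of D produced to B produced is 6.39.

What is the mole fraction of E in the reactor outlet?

0.682

Conversion of G: G consumed = 0.677 × 229.7 = 155.5 kmol/h = 1ξ₁ + 1ξ₂.
Selectivity: 1ξ₁ / (2ξ₂) = 6.39 → ξ₁ = 12.78 ξ₂.
Substitute: (1·12.78 + 1) ξ₂ = 155.5 → ξ₂ = 11.28 kmol/h, ξ₁ = 144.2 kmol/h.
Outlet amounts (n = n₀ + Σ ν·ξ):
  G: 229.7 − 1(144.2) − 1(11.28) = 74.18
  E: 960.3 − 3(144.2) − 1(11.28) = 516.4
  D: 0 + 1(144.2) = 144.2
  B: 0 + 2(11.28) = 22.57
Total out = 757.4 kmol/h; y_E = 516.4 / 757.4 = 0.6819.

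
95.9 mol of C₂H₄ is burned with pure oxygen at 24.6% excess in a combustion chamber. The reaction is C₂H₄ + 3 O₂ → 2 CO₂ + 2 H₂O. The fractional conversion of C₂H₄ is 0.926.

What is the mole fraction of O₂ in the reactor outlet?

Stoichiometric O₂ = 3 × 95.9 = 287.7 mol; O₂ fed = 287.7 × 1.246 = 358.5 mol.
Fuel reacted = 0.926 × 95.9 → ξ = 88.8 mol.
Outlet (n = n₀ + ν ξ):
  C₂H₄: 95.9 − 1(88.8) = 7.097
  O₂: 358.5 − 3(88.8) = 92.06
  CO₂: 0 + 2(88.8) = 177.6
  H₂O: 0 + 2(88.8) = 177.6
Total out = 454.4 mol; y_O₂ = 92.06 / 454.4 = 0.2026.

0.203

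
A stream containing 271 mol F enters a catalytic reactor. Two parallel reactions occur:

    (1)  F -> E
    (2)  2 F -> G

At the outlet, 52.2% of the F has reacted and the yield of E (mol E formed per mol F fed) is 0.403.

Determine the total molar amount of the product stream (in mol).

255 mol

Yield of E: 1ξ₁ / 271 = 0.403 → ξ₁ = 109.2 mol.
Conversion of F: 1ξ₁ + 2ξ₂ = 0.522 × 271 = 141.5 → ξ₂ = 16.12 mol.
Outlet amounts (n = n₀ + Σ ν·ξ):
  F: 271 − 1(109.2) − 2(16.12) = 129.5
  E: 0 + 1(109.2) = 109.2
  G: 0 + 1(16.12) = 16.12
Total out = 129.5 + 109.2 + 16.12 = 254.9 mol.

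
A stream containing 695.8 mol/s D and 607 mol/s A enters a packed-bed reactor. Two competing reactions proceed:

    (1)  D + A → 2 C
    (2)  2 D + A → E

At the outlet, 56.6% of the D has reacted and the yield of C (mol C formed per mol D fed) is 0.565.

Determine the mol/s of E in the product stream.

98.6 mol/s

Yield of C: 2ξ₁ / 695.8 = 0.565 → ξ₁ = 196.6 mol/s.
Conversion of D: 1ξ₁ + 2ξ₂ = 0.566 × 695.8 = 393.8 → ξ₂ = 98.63 mol/s.
Outlet amounts (n = n₀ + Σ ν·ξ):
  D: 695.8 − 1(196.6) − 2(98.63) = 302
  A: 607 − 1(196.6) − 1(98.63) = 311.8
  C: 0 + 2(196.6) = 393.1
  E: 0 + 1(98.63) = 98.63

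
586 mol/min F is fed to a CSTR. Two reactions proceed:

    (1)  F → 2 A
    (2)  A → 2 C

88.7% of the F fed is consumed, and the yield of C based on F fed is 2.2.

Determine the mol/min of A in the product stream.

Conversion of F: F consumed = 1ξ₁ = 0.887 × 586 → ξ₁ = 519.8 mol/min.
Yield of C: 2ξ₂ / 586 = 2.2 → ξ₂ = 644.6 mol/min.
Outlet amounts (n = n₀ + Σ ν·ξ):
  F: 586 − 1(519.8) = 66.22
  A: 0 + 2(519.8) − 1(644.6) = 395
  C: 0 + 2(644.6) = 1289

395 mol/min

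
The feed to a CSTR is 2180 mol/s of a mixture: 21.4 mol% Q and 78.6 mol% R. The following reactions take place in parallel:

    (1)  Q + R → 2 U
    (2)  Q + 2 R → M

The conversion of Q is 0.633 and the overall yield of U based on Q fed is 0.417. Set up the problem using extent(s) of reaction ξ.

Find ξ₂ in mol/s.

ξ₂ = 198 mol/s

Yield of U: 2ξ₁ / 466.5 = 0.417 → ξ₁ = 97.27 mol/s.
Conversion of Q: 1ξ₁ + 1ξ₂ = 0.633 × 466.5 = 295.3 → ξ₂ = 198 mol/s.
Outlet amounts (n = n₀ + Σ ν·ξ):
  Q: 466.5 − 1(97.27) − 1(198) = 171.2
  R: 1713 − 1(97.27) − 2(198) = 1220
  U: 0 + 2(97.27) = 194.5
  M: 0 + 1(198) = 198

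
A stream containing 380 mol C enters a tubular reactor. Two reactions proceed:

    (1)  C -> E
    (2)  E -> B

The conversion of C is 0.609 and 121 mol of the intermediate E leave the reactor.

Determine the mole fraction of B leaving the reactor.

Conversion of C: C consumed = 1ξ₁ = 0.609 × 380 → ξ₁ = 231.4 mol.
E balance: n_E = 0 + 1ξ₁ − 1ξ₂ = 121 → ξ₂ = (1·231.4 − 121)/1 = 110.4 mol.
Outlet amounts (n = n₀ + Σ ν·ξ):
  C: 380 − 1(231.4) = 148.6
  E: 0 + 1(231.4) − 1(110.4) = 121
  B: 0 + 1(110.4) = 110.4
Total out = 380 mol; y_B = 110.4 / 380 = 0.2906.

0.291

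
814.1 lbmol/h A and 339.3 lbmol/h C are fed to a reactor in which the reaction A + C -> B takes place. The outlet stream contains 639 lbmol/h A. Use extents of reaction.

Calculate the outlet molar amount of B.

175 lbmol/h

For A: n = n₀ − 1ξ → 639 = 814.1 − 1ξ, giving ξ = 175.1 lbmol/h.
Outlet amounts (n = n₀ + ν ξ):
  A: 814.1 − 1(175.1) = 639
  C: 339.3 − 1(175.1) = 164.2
  B: 0 + 1(175.1) = 175.1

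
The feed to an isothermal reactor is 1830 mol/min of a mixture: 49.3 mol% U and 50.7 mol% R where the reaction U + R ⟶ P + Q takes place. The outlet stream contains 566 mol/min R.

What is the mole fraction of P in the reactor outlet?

For R: n = n₀ − 1ξ → 566 = 927.8 − 1ξ, giving ξ = 361.8 mol/min.
Outlet amounts (n = n₀ + ν ξ):
  U: 902.2 − 1(361.8) = 540.4
  R: 927.8 − 1(361.8) = 566
  P: 0 + 1(361.8) = 361.8
  Q: 0 + 1(361.8) = 361.8
Total out = 1830 mol/min; y_P = 361.8 / 1830 = 0.1977.

0.198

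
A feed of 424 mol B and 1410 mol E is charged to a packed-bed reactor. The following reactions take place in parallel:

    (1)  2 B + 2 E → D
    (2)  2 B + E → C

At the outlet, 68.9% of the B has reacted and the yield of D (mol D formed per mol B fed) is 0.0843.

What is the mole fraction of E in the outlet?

0.815

Yield of D: 1ξ₁ / 424 = 0.0843 → ξ₁ = 35.74 mol.
Conversion of B: 2ξ₁ + 2ξ₂ = 0.689 × 424 = 292.1 → ξ₂ = 110.3 mol.
Outlet amounts (n = n₀ + Σ ν·ξ):
  B: 424 − 2(35.74) − 2(110.3) = 131.9
  E: 1410 − 2(35.74) − 1(110.3) = 1228
  D: 0 + 1(35.74) = 35.74
  C: 0 + 1(110.3) = 110.3
Total out = 1506 mol; y_E = 1228 / 1506 = 0.8155.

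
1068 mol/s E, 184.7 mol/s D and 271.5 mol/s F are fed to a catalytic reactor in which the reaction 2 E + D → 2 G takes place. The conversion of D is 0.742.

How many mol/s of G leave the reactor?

D reacted = 0.742 × 184.7 = 137 mol/s; ν_D = −1, so ξ = 137/1 = 137 mol/s.
Outlet amounts (n = n₀ + ν ξ):
  E: 1068 − 2(137) = 793.9
  D: 184.7 − 1(137) = 47.65
  G: 0 + 2(137) = 274.1
  F: 271.5 (inert)

274 mol/s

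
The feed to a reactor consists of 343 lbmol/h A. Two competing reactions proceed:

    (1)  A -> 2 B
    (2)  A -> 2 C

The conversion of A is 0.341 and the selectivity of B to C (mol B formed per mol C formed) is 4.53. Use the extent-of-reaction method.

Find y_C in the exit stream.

Conversion of A: A consumed = 0.341 × 343 = 117 lbmol/h = 1ξ₁ + 1ξ₂.
Selectivity: 2ξ₁ / (2ξ₂) = 4.53 → ξ₁ = 4.53 ξ₂.
Substitute: (1·4.53 + 1) ξ₂ = 117 → ξ₂ = 21.15 lbmol/h, ξ₁ = 95.81 lbmol/h.
Outlet amounts (n = n₀ + Σ ν·ξ):
  A: 343 − 1(95.81) − 1(21.15) = 226
  B: 0 + 2(95.81) = 191.6
  C: 0 + 2(21.15) = 42.3
Total out = 460 lbmol/h; y_C = 42.3 / 460 = 0.09197.

0.092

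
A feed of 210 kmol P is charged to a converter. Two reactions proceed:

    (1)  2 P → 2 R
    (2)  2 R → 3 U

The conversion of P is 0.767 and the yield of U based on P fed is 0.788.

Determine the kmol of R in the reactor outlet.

50.7 kmol

Conversion of P: P consumed = 2ξ₁ = 0.767 × 210 → ξ₁ = 80.53 kmol.
Yield of U: 3ξ₂ / 210 = 0.788 → ξ₂ = 55.16 kmol.
Outlet amounts (n = n₀ + Σ ν·ξ):
  P: 210 − 2(80.53) = 48.93
  R: 0 + 2(80.53) − 2(55.16) = 50.75
  U: 0 + 3(55.16) = 165.5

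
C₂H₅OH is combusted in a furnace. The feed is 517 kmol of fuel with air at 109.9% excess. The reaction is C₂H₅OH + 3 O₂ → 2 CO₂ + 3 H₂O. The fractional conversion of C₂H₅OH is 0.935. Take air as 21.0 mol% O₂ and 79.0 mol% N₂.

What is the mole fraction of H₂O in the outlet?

Stoichiometric O₂ = 3 × 517 = 1551 kmol; O₂ fed = 1551 × 2.099 = 3256 kmol.
N₂ fed = 3256 × 79/21 = 12250 kmol.
Fuel reacted = 0.935 × 517 → ξ = 483.4 kmol.
Outlet (n = n₀ + ν ξ):
  C₂H₅OH: 517 − 1(483.4) = 33.6
  O₂: 3256 − 3(483.4) = 1805
  N₂: 12250 (inert)
  CO₂: 0 + 2(483.4) = 966.8
  H₂O: 0 + 3(483.4) = 1450
Total out = 16500 kmol; y_H₂O = 1450 / 16500 = 0.08787.

0.0879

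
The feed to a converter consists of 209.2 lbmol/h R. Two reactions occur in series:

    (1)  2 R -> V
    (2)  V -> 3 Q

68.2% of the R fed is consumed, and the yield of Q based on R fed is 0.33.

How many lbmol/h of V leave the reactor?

48.3 lbmol/h

Conversion of R: R consumed = 2ξ₁ = 0.682 × 209.2 → ξ₁ = 71.34 lbmol/h.
Yield of Q: 3ξ₂ / 209.2 = 0.33 → ξ₂ = 23.01 lbmol/h.
Outlet amounts (n = n₀ + Σ ν·ξ):
  R: 209.2 − 2(71.34) = 66.53
  V: 0 + 1(71.34) − 1(23.01) = 48.33
  Q: 0 + 3(23.01) = 69.04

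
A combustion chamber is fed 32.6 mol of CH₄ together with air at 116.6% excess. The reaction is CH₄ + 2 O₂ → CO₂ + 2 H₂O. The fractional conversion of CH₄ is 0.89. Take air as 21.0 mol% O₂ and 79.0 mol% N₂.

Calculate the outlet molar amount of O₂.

Stoichiometric O₂ = 2 × 32.6 = 65.2 mol; O₂ fed = 65.2 × 2.166 = 141.2 mol.
N₂ fed = 141.2 × 79/21 = 531.3 mol.
Fuel reacted = 0.89 × 32.6 → ξ = 29.01 mol.
Outlet (n = n₀ + ν ξ):
  CH₄: 32.6 − 1(29.01) = 3.586
  O₂: 141.2 − 2(29.01) = 83.2
  N₂: 531.3 (inert)
  CO₂: 0 + 1(29.01) = 29.01
  H₂O: 0 + 2(29.01) = 58.03

83.2 mol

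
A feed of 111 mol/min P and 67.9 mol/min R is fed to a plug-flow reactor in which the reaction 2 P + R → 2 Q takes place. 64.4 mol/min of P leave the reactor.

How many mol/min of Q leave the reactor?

For P: n = n₀ − 2ξ → 64.4 = 111 − 2ξ, giving ξ = 23.3 mol/min.
Outlet amounts (n = n₀ + ν ξ):
  P: 111 − 2(23.3) = 64.4
  R: 67.9 − 1(23.3) = 44.6
  Q: 0 + 2(23.3) = 46.6

46.6 mol/min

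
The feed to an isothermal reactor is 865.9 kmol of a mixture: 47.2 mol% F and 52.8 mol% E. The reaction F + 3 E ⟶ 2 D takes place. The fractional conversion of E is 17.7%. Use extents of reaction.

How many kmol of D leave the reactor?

53.9 kmol

E reacted = 0.177 × 457.2 = 80.92 kmol; ν_E = −3, so ξ = 80.92/3 = 26.97 kmol.
Outlet amounts (n = n₀ + ν ξ):
  F: 408.7 − 1(26.97) = 381.7
  E: 457.2 − 3(26.97) = 376.3
  D: 0 + 2(26.97) = 53.95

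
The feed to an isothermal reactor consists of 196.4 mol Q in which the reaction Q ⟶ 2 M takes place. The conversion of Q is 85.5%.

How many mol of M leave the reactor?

336 mol

Q reacted = 0.855 × 196.4 = 167.9 mol; ν_Q = −1, so ξ = 167.9/1 = 167.9 mol.
Outlet amounts (n = n₀ + ν ξ):
  Q: 196.4 − 1(167.9) = 28.48
  M: 0 + 2(167.9) = 335.8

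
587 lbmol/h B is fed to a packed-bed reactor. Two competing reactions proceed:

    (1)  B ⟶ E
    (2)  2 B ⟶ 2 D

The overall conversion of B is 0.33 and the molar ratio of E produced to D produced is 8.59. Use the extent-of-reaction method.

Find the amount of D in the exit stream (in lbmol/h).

20.2 lbmol/h

Conversion of B: B consumed = 0.33 × 587 = 193.7 lbmol/h = 1ξ₁ + 2ξ₂.
Selectivity: 1ξ₁ / (2ξ₂) = 8.59 → ξ₁ = 17.18 ξ₂.
Substitute: (1·17.18 + 2) ξ₂ = 193.7 → ξ₂ = 10.1 lbmol/h, ξ₁ = 173.5 lbmol/h.
Outlet amounts (n = n₀ + Σ ν·ξ):
  B: 587 − 1(173.5) − 2(10.1) = 393.3
  E: 0 + 1(173.5) = 173.5
  D: 0 + 2(10.1) = 20.2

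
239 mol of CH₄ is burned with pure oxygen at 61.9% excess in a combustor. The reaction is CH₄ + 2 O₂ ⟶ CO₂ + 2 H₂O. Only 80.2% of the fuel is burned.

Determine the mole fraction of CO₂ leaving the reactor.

0.189

Stoichiometric O₂ = 2 × 239 = 478 mol; O₂ fed = 478 × 1.619 = 773.9 mol.
Fuel reacted = 0.802 × 239 → ξ = 191.7 mol.
Outlet (n = n₀ + ν ξ):
  CH₄: 239 − 1(191.7) = 47.32
  O₂: 773.9 − 2(191.7) = 390.5
  CO₂: 0 + 1(191.7) = 191.7
  H₂O: 0 + 2(191.7) = 383.4
Total out = 1013 mol; y_CO₂ = 191.7 / 1013 = 0.1892.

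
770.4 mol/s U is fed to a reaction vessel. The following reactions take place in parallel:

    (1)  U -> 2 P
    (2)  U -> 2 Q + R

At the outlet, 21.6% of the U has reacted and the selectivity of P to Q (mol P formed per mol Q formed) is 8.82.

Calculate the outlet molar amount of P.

299 mol/s

Conversion of U: U consumed = 0.216 × 770.4 = 166.4 mol/s = 1ξ₁ + 1ξ₂.
Selectivity: 2ξ₁ / (2ξ₂) = 8.82 → ξ₁ = 8.82 ξ₂.
Substitute: (1·8.82 + 1) ξ₂ = 166.4 → ξ₂ = 16.95 mol/s, ξ₁ = 149.5 mol/s.
Outlet amounts (n = n₀ + Σ ν·ξ):
  U: 770.4 − 1(149.5) − 1(16.95) = 604
  P: 0 + 2(149.5) = 298.9
  Q: 0 + 2(16.95) = 33.89
  R: 0 + 1(16.95) = 16.95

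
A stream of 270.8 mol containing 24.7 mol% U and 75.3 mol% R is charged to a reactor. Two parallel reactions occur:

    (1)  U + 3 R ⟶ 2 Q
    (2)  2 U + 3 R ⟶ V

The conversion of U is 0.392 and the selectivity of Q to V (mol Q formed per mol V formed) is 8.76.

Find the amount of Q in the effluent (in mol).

Conversion of U: U consumed = 0.392 × 66.89 = 26.22 mol = 1ξ₁ + 2ξ₂.
Selectivity: 2ξ₁ / (1ξ₂) = 8.76 → ξ₁ = 4.38 ξ₂.
Substitute: (1·4.38 + 2) ξ₂ = 26.22 → ξ₂ = 4.11 mol, ξ₁ = 18 mol.
Outlet amounts (n = n₀ + Σ ν·ξ):
  U: 66.89 − 1(18) − 2(4.11) = 40.67
  R: 203.9 − 3(18) − 3(4.11) = 137.6
  Q: 0 + 2(18) = 36
  V: 0 + 1(4.11) = 4.11

36 mol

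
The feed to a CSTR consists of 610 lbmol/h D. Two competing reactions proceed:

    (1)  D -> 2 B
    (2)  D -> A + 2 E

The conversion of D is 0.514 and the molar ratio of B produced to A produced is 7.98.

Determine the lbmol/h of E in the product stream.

Conversion of D: D consumed = 0.514 × 610 = 313.5 lbmol/h = 1ξ₁ + 1ξ₂.
Selectivity: 2ξ₁ / (1ξ₂) = 7.98 → ξ₁ = 3.99 ξ₂.
Substitute: (1·3.99 + 1) ξ₂ = 313.5 → ξ₂ = 62.83 lbmol/h, ξ₁ = 250.7 lbmol/h.
Outlet amounts (n = n₀ + Σ ν·ξ):
  D: 610 − 1(250.7) − 1(62.83) = 296.5
  B: 0 + 2(250.7) = 501.4
  A: 0 + 1(62.83) = 62.83
  E: 0 + 2(62.83) = 125.7

126 lbmol/h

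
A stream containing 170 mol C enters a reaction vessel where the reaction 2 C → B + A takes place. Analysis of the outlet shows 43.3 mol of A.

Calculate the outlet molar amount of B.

43.3 mol

For A: n = n₀ + 1ξ → 43.3 = 0 + 1ξ, giving ξ = 43.3 mol.
Outlet amounts (n = n₀ + ν ξ):
  C: 170 − 2(43.3) = 83.4
  B: 0 + 1(43.3) = 43.3
  A: 0 + 1(43.3) = 43.3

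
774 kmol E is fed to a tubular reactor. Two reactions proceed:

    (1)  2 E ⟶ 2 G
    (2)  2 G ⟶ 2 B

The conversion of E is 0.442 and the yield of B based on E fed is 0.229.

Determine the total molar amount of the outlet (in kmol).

Conversion of E: E consumed = 2ξ₁ = 0.442 × 774 → ξ₁ = 171.1 kmol.
Yield of B: 2ξ₂ / 774 = 0.229 → ξ₂ = 88.62 kmol.
Outlet amounts (n = n₀ + Σ ν·ξ):
  E: 774 − 2(171.1) = 431.9
  G: 0 + 2(171.1) − 2(88.62) = 164.9
  B: 0 + 2(88.62) = 177.2
Total out = 431.9 + 164.9 + 177.2 = 774 kmol.

774 kmol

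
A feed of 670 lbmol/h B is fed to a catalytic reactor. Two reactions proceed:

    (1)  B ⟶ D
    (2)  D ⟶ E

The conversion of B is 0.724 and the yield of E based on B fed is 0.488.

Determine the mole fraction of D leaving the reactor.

0.236

Conversion of B: B consumed = 1ξ₁ = 0.724 × 670 → ξ₁ = 485.1 lbmol/h.
Yield of E: 1ξ₂ / 670 = 0.488 → ξ₂ = 327 lbmol/h.
Outlet amounts (n = n₀ + Σ ν·ξ):
  B: 670 − 1(485.1) = 184.9
  D: 0 + 1(485.1) − 1(327) = 158.1
  E: 0 + 1(327) = 327
Total out = 670 lbmol/h; y_D = 158.1 / 670 = 0.236.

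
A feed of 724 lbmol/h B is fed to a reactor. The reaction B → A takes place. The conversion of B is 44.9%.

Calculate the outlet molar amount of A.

B reacted = 0.449 × 724 = 325.1 lbmol/h; ν_B = −1, so ξ = 325.1/1 = 325.1 lbmol/h.
Outlet amounts (n = n₀ + ν ξ):
  B: 724 − 1(325.1) = 398.9
  A: 0 + 1(325.1) = 325.1

325 lbmol/h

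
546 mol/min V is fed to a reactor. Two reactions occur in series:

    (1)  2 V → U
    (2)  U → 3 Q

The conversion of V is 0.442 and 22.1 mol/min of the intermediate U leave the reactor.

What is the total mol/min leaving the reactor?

Conversion of V: V consumed = 2ξ₁ = 0.442 × 546 → ξ₁ = 120.7 mol/min.
U balance: n_U = 0 + 1ξ₁ − 1ξ₂ = 22.1 → ξ₂ = (1·120.7 − 22.1)/1 = 98.57 mol/min.
Outlet amounts (n = n₀ + Σ ν·ξ):
  V: 546 − 2(120.7) = 304.7
  U: 0 + 1(120.7) − 1(98.57) = 22.1
  Q: 0 + 3(98.57) = 295.7
Total out = 304.7 + 22.1 + 295.7 = 622.5 mol/min.

622 mol/min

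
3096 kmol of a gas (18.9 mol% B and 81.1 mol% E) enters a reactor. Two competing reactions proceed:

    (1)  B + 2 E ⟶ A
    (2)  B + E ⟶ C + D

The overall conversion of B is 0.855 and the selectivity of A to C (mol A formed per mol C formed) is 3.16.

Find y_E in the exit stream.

0.698

Conversion of B: B consumed = 0.855 × 585.1 = 500.3 kmol = 1ξ₁ + 1ξ₂.
Selectivity: 1ξ₁ / (1ξ₂) = 3.16 → ξ₁ = 3.16 ξ₂.
Substitute: (1·3.16 + 1) ξ₂ = 500.3 → ξ₂ = 120.3 kmol, ξ₁ = 380 kmol.
Outlet amounts (n = n₀ + Σ ν·ξ):
  B: 585.1 − 1(380) − 1(120.3) = 84.85
  E: 2511 − 2(380) − 1(120.3) = 1631
  A: 0 + 1(380) = 380
  C: 0 + 1(120.3) = 120.3
  D: 0 + 1(120.3) = 120.3
Total out = 2336 kmol; y_E = 1631 / 2336 = 0.698.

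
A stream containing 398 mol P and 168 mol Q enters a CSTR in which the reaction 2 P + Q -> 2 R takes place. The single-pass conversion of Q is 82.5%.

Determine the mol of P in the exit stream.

121 mol

Q reacted = 0.825 × 168 = 138.6 mol; ν_Q = −1, so ξ = 138.6/1 = 138.6 mol.
Outlet amounts (n = n₀ + ν ξ):
  P: 398 − 2(138.6) = 120.8
  Q: 168 − 1(138.6) = 29.4
  R: 0 + 2(138.6) = 277.2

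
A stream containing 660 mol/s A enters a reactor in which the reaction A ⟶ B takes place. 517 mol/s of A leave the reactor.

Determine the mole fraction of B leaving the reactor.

0.217

For A: n = n₀ − 1ξ → 517 = 660 − 1ξ, giving ξ = 143 mol/s.
Outlet amounts (n = n₀ + ν ξ):
  A: 660 − 1(143) = 517
  B: 0 + 1(143) = 143
Total out = 660 mol/s; y_B = 143 / 660 = 0.2167.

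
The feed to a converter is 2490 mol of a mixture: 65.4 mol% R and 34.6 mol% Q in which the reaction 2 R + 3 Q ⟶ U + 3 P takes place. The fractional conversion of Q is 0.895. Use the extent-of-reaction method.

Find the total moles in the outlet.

2230 mol

Q reacted = 0.895 × 861.5 = 771.1 mol; ν_Q = −3, so ξ = 771.1/3 = 257 mol.
Outlet amounts (n = n₀ + ν ξ):
  R: 1628 − 2(257) = 1114
  Q: 861.5 − 3(257) = 90.46
  U: 0 + 1(257) = 257
  P: 0 + 3(257) = 771.1
Total out = 1114 + 90.46 + 257 + 771.1 = 2233 mol.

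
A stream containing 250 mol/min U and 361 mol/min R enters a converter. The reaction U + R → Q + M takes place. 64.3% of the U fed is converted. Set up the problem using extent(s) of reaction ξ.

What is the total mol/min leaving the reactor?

U reacted = 0.643 × 250 = 160.8 mol/min; ν_U = −1, so ξ = 160.8/1 = 160.8 mol/min.
Outlet amounts (n = n₀ + ν ξ):
  U: 250 − 1(160.8) = 89.25
  R: 361 − 1(160.8) = 200.2
  Q: 0 + 1(160.8) = 160.8
  M: 0 + 1(160.8) = 160.8
Total out = 89.25 + 200.2 + 160.8 + 160.8 = 611 mol/min.

611 mol/min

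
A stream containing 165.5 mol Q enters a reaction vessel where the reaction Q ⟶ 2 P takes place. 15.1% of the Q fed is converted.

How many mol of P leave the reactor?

50 mol

Q reacted = 0.151 × 165.5 = 24.99 mol; ν_Q = −1, so ξ = 24.99/1 = 24.99 mol.
Outlet amounts (n = n₀ + ν ξ):
  Q: 165.5 − 1(24.99) = 140.5
  P: 0 + 2(24.99) = 49.98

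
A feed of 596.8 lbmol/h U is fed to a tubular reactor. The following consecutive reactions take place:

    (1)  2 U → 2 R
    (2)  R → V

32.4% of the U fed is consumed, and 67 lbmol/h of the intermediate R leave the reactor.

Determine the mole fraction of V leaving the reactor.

0.212

Conversion of U: U consumed = 2ξ₁ = 0.324 × 596.8 → ξ₁ = 96.68 lbmol/h.
R balance: n_R = 0 + 2ξ₁ − 1ξ₂ = 67 → ξ₂ = (2·96.68 − 67)/1 = 126.4 lbmol/h.
Outlet amounts (n = n₀ + Σ ν·ξ):
  U: 596.8 − 2(96.68) = 403.4
  R: 0 + 2(96.68) − 1(126.4) = 67
  V: 0 + 1(126.4) = 126.4
Total out = 596.8 lbmol/h; y_V = 126.4 / 596.8 = 0.2117.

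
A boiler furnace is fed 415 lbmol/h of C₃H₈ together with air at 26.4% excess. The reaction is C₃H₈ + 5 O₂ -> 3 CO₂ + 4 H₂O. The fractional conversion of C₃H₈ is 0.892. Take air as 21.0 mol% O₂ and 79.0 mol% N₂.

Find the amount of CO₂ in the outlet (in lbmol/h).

1110 lbmol/h

Stoichiometric O₂ = 5 × 415 = 2075 lbmol/h; O₂ fed = 2075 × 1.264 = 2623 lbmol/h.
N₂ fed = 2623 × 79/21 = 9867 lbmol/h.
Fuel reacted = 0.892 × 415 → ξ = 370.2 lbmol/h.
Outlet (n = n₀ + ν ξ):
  C₃H₈: 415 − 1(370.2) = 44.82
  O₂: 2623 − 5(370.2) = 771.9
  N₂: 9867 (inert)
  CO₂: 0 + 3(370.2) = 1111
  H₂O: 0 + 4(370.2) = 1481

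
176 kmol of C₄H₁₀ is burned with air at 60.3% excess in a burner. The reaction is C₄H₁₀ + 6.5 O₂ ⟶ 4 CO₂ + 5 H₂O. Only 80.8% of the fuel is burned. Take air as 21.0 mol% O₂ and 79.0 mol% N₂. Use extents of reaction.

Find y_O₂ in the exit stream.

Stoichiometric O₂ = 6.5 × 176 = 1144 kmol; O₂ fed = 1144 × 1.603 = 1834 kmol.
N₂ fed = 1834 × 79/21 = 6899 kmol.
Fuel reacted = 0.808 × 176 → ξ = 142.2 kmol.
Outlet (n = n₀ + ν ξ):
  C₄H₁₀: 176 − 1(142.2) = 33.79
  O₂: 1834 − 6.5(142.2) = 909.5
  N₂: 6899 (inert)
  CO₂: 0 + 4(142.2) = 568.8
  H₂O: 0 + 5(142.2) = 711
Total out = 9122 kmol; y_O₂ = 909.5 / 9122 = 0.0997.

0.0997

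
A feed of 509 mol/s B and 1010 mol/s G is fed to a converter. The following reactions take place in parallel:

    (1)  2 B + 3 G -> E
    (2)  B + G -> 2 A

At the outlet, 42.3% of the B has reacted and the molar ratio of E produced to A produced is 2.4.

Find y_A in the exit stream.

Conversion of B: B consumed = 0.423 × 509 = 215.3 mol/s = 2ξ₁ + 1ξ₂.
Selectivity: 1ξ₁ / (2ξ₂) = 2.4 → ξ₁ = 4.8 ξ₂.
Substitute: (2·4.8 + 1) ξ₂ = 215.3 → ξ₂ = 20.31 mol/s, ξ₁ = 97.5 mol/s.
Outlet amounts (n = n₀ + Σ ν·ξ):
  B: 509 − 2(97.5) − 1(20.31) = 293.7
  G: 1010 − 3(97.5) − 1(20.31) = 697.2
  E: 0 + 1(97.5) = 97.5
  A: 0 + 2(20.31) = 40.62
Total out = 1129 mol/s; y_A = 40.62 / 1129 = 0.03598.

0.036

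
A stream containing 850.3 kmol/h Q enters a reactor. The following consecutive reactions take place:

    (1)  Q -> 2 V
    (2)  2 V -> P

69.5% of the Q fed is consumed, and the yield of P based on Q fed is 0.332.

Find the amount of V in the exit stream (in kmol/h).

Conversion of Q: Q consumed = 1ξ₁ = 0.695 × 850.3 → ξ₁ = 591 kmol/h.
Yield of P: 1ξ₂ / 850.3 = 0.332 → ξ₂ = 282.3 kmol/h.
Outlet amounts (n = n₀ + Σ ν·ξ):
  Q: 850.3 − 1(591) = 259.3
  V: 0 + 2(591) − 2(282.3) = 617.3
  P: 0 + 1(282.3) = 282.3

617 kmol/h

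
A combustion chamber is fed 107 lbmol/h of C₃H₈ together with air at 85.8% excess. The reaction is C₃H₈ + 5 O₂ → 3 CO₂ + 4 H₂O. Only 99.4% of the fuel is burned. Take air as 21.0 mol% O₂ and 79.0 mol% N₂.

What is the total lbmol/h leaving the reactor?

Stoichiometric O₂ = 5 × 107 = 535 lbmol/h; O₂ fed = 535 × 1.858 = 994 lbmol/h.
N₂ fed = 994 × 79/21 = 3739 lbmol/h.
Fuel reacted = 0.994 × 107 → ξ = 106.4 lbmol/h.
Outlet (n = n₀ + ν ξ):
  C₃H₈: 107 − 1(106.4) = 0.642
  O₂: 994 − 5(106.4) = 462.2
  N₂: 3739 (inert)
  CO₂: 0 + 3(106.4) = 319.1
  H₂O: 0 + 4(106.4) = 425.4
Total out = 0.642 + 462.2 + 3739 + 319.1 + 425.4 = 4947 lbmol/h.

4950 lbmol/h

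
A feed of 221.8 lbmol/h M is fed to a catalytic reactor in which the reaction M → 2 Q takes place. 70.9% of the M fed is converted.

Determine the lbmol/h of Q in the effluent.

M reacted = 0.709 × 221.8 = 157.3 lbmol/h; ν_M = −1, so ξ = 157.3/1 = 157.3 lbmol/h.
Outlet amounts (n = n₀ + ν ξ):
  M: 221.8 − 1(157.3) = 64.54
  Q: 0 + 2(157.3) = 314.5

315 lbmol/h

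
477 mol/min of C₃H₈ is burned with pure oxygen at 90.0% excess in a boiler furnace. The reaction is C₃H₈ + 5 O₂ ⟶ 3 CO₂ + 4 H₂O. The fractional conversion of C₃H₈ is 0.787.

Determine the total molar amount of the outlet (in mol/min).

5380 mol/min

Stoichiometric O₂ = 5 × 477 = 2385 mol/min; O₂ fed = 2385 × 1.900 = 4532 mol/min.
Fuel reacted = 0.787 × 477 → ξ = 375.4 mol/min.
Outlet (n = n₀ + ν ξ):
  C₃H₈: 477 − 1(375.4) = 101.6
  O₂: 4532 − 5(375.4) = 2655
  CO₂: 0 + 3(375.4) = 1126
  H₂O: 0 + 4(375.4) = 1502
Total out = 101.6 + 2655 + 1126 + 1502 = 5384 mol/min.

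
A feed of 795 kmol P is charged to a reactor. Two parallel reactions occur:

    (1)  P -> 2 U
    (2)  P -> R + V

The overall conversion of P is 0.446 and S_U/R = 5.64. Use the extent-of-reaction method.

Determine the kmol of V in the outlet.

92.8 kmol

Conversion of P: P consumed = 0.446 × 795 = 354.6 kmol = 1ξ₁ + 1ξ₂.
Selectivity: 2ξ₁ / (1ξ₂) = 5.64 → ξ₁ = 2.82 ξ₂.
Substitute: (1·2.82 + 1) ξ₂ = 354.6 → ξ₂ = 92.82 kmol, ξ₁ = 261.8 kmol.
Outlet amounts (n = n₀ + Σ ν·ξ):
  P: 795 − 1(261.8) − 1(92.82) = 440.4
  U: 0 + 2(261.8) = 523.5
  R: 0 + 1(92.82) = 92.82
  V: 0 + 1(92.82) = 92.82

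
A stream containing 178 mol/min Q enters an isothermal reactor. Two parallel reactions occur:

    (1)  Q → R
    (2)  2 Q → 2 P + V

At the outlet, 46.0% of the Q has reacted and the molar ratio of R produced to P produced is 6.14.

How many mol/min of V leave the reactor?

Conversion of Q: Q consumed = 0.46 × 178 = 81.88 mol/min = 1ξ₁ + 2ξ₂.
Selectivity: 1ξ₁ / (2ξ₂) = 6.14 → ξ₁ = 12.28 ξ₂.
Substitute: (1·12.28 + 2) ξ₂ = 81.88 → ξ₂ = 5.734 mol/min, ξ₁ = 70.41 mol/min.
Outlet amounts (n = n₀ + Σ ν·ξ):
  Q: 178 − 1(70.41) − 2(5.734) = 96.12
  R: 0 + 1(70.41) = 70.41
  P: 0 + 2(5.734) = 11.47
  V: 0 + 1(5.734) = 5.734

5.73 mol/min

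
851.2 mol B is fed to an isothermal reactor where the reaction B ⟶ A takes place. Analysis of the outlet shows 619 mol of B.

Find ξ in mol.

ξ = 232 mol

For B: n = n₀ − 1ξ → 619 = 851.2 − 1ξ, giving ξ = 232.2 mol.
Outlet amounts (n = n₀ + ν ξ):
  B: 851.2 − 1(232.2) = 619
  A: 0 + 1(232.2) = 232.2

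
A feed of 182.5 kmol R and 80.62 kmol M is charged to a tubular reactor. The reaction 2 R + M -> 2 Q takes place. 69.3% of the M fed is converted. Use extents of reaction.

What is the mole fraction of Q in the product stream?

M reacted = 0.693 × 80.62 = 55.87 kmol; ν_M = −1, so ξ = 55.87/1 = 55.87 kmol.
Outlet amounts (n = n₀ + ν ξ):
  R: 182.5 − 2(55.87) = 70.76
  M: 80.62 − 1(55.87) = 24.75
  Q: 0 + 2(55.87) = 111.7
Total out = 207.3 kmol; y_Q = 111.7 / 207.3 = 0.5392.

0.539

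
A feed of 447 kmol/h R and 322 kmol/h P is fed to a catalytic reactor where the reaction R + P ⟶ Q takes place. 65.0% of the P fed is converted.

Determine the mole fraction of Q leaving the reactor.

0.374

P reacted = 0.65 × 322 = 209.3 kmol/h; ν_P = −1, so ξ = 209.3/1 = 209.3 kmol/h.
Outlet amounts (n = n₀ + ν ξ):
  R: 447 − 1(209.3) = 237.7
  P: 322 − 1(209.3) = 112.7
  Q: 0 + 1(209.3) = 209.3
Total out = 559.7 kmol/h; y_Q = 209.3 / 559.7 = 0.374.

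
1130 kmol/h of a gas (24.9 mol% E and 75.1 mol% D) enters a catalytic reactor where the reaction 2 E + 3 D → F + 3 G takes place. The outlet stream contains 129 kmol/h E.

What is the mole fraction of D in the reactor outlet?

For E: n = n₀ − 2ξ → 129 = 281.4 − 2ξ, giving ξ = 76.19 kmol/h.
Outlet amounts (n = n₀ + ν ξ):
  E: 281.4 − 2(76.19) = 129
  D: 848.6 − 3(76.19) = 620.1
  F: 0 + 1(76.19) = 76.19
  G: 0 + 3(76.19) = 228.6
Total out = 1054 kmol/h; y_D = 620.1 / 1054 = 0.5884.

0.588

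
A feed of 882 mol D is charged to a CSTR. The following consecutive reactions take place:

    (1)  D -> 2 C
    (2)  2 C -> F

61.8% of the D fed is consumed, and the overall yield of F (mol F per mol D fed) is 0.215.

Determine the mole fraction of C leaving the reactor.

0.574

Conversion of D: D consumed = 1ξ₁ = 0.618 × 882 → ξ₁ = 545.1 mol.
Yield of F: 1ξ₂ / 882 = 0.215 → ξ₂ = 189.6 mol.
Outlet amounts (n = n₀ + Σ ν·ξ):
  D: 882 − 1(545.1) = 336.9
  C: 0 + 2(545.1) − 2(189.6) = 710.9
  F: 0 + 1(189.6) = 189.6
Total out = 1237 mol; y_C = 710.9 / 1237 = 0.5745.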